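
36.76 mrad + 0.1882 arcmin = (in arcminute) 126.6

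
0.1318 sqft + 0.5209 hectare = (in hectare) 0.5209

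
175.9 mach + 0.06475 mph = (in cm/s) 5.989e+06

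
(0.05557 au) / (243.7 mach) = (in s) 1.002e+05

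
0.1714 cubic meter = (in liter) 171.4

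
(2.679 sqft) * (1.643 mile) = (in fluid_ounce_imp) 2.316e+07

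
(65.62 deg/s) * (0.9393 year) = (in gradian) 2.16e+09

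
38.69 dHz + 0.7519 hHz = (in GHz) 7.906e-08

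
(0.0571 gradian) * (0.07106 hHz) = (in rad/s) 0.006374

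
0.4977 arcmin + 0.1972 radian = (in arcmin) 678.4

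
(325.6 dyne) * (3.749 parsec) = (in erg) 3.767e+21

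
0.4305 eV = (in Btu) 6.537e-23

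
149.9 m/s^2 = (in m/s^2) 149.9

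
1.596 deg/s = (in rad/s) 0.02786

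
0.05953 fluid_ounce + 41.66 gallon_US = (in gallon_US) 41.66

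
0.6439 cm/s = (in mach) 1.891e-05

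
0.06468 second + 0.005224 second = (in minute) 0.001165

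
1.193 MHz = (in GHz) 0.001193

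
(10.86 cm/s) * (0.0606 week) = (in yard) 4353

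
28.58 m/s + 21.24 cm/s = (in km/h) 103.7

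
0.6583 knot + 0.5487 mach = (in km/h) 673.8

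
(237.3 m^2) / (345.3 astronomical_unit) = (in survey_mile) 2.854e-15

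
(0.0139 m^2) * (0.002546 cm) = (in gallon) 9.349e-05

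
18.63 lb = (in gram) 8450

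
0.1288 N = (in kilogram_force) 0.01313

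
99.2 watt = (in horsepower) 0.133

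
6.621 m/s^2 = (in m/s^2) 6.621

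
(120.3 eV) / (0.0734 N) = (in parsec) 8.51e-33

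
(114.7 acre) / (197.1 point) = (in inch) 2.628e+08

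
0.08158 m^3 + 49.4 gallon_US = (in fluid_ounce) 9082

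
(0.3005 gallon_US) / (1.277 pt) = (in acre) 0.0006239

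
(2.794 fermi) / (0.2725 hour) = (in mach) 8.365e-21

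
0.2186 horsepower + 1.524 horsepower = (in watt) 1299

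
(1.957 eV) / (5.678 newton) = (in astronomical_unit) 3.691e-31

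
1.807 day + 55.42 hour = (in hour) 98.79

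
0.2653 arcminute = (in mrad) 0.07717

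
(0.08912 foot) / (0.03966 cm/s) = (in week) 0.0001132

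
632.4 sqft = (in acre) 0.01452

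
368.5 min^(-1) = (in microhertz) 6.142e+06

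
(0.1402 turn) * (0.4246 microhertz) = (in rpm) 3.572e-06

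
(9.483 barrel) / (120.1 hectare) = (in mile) 7.8e-10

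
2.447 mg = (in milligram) 2.447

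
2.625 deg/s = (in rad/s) 0.04581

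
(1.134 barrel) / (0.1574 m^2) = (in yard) 1.253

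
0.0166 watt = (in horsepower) 2.226e-05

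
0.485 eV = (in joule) 7.771e-20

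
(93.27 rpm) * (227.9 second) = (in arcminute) 7.652e+06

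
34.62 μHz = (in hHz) 3.462e-07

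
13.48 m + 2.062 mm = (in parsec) 4.369e-16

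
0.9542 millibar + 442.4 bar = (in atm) 436.6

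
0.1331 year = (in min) 6.996e+04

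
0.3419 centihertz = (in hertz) 0.003419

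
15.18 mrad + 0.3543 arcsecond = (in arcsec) 3131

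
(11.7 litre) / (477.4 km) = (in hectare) 2.451e-12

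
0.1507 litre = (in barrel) 0.0009479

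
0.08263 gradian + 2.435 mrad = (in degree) 0.2139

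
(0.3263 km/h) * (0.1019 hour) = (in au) 2.223e-10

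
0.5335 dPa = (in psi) 7.738e-06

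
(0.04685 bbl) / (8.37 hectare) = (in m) 8.899e-08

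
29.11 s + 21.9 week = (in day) 153.3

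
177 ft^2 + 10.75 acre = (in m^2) 4.352e+04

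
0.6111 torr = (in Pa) 81.47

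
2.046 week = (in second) 1.237e+06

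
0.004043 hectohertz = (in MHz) 4.043e-07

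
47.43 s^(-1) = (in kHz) 0.04743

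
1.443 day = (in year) 0.003953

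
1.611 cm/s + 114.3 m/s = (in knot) 222.2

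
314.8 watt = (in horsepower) 0.4222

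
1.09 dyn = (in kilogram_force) 1.111e-06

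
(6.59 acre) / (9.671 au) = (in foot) 6.048e-08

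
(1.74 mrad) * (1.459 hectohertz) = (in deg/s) 14.55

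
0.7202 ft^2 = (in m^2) 0.06691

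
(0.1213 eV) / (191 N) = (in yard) 1.113e-22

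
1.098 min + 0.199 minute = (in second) 77.82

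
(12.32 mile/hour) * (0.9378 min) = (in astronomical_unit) 2.072e-09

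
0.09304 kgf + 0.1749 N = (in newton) 1.087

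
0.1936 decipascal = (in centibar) 1.936e-05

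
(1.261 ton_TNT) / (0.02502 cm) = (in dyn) 2.109e+18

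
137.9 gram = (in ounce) 4.864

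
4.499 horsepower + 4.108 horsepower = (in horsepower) 8.607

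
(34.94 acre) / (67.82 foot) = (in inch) 2.693e+05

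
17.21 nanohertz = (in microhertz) 0.01721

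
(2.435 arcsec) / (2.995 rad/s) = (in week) 6.517e-12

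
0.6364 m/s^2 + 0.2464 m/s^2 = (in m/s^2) 0.8828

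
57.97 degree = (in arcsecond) 2.087e+05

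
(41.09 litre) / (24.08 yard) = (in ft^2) 0.02009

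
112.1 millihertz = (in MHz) 1.121e-07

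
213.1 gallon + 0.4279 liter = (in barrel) 5.077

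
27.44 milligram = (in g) 0.02744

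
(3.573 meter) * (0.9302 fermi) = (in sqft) 3.577e-14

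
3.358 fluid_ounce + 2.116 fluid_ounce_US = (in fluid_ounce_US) 5.474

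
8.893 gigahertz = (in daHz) 8.893e+08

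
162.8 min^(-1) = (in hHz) 0.02713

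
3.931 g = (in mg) 3931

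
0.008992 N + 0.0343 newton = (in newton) 0.04329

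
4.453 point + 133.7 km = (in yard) 1.462e+05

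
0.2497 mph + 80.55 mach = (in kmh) 9.874e+04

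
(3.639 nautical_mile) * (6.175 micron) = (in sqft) 0.448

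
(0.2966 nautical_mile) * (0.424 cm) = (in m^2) 2.329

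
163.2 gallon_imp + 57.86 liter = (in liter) 799.8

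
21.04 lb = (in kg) 9.544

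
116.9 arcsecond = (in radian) 0.0005667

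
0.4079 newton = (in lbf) 0.0917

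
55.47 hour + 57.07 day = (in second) 5.131e+06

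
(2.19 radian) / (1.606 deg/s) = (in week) 0.0001292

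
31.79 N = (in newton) 31.79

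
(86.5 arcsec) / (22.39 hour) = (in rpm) 4.968e-08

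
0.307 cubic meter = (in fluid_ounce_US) 1.038e+04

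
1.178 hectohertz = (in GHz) 1.178e-07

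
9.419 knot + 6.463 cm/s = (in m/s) 4.91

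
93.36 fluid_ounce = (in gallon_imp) 0.6073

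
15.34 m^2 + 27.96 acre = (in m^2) 1.132e+05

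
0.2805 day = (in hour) 6.732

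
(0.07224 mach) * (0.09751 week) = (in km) 1451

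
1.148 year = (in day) 419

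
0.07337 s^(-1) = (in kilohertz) 7.337e-05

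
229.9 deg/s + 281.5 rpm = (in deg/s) 1919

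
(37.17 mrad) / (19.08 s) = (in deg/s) 0.1116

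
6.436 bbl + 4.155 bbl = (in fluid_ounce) 5.694e+04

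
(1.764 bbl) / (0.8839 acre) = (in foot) 0.0002572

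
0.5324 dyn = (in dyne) 0.5324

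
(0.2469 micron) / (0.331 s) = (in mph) 1.669e-06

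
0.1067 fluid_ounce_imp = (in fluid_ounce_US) 0.1025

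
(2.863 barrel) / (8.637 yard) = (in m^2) 0.05763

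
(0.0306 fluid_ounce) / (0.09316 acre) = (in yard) 2.625e-09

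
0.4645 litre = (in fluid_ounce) 15.71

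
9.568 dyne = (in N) 9.568e-05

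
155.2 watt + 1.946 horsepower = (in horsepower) 2.154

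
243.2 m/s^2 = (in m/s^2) 243.2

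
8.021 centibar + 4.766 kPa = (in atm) 0.1262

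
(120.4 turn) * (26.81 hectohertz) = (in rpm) 1.937e+07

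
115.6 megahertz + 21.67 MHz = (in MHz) 137.3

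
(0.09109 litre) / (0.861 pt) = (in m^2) 0.2999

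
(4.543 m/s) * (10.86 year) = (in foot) 5.105e+09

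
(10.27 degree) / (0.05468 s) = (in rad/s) 3.278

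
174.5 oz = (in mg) 4.947e+06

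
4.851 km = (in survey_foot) 1.592e+04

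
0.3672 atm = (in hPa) 372.1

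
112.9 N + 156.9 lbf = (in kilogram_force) 82.68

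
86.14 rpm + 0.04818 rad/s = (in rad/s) 9.069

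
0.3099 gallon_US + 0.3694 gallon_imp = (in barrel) 0.01794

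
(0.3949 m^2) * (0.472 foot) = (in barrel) 0.3573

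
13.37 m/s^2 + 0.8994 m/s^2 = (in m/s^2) 14.27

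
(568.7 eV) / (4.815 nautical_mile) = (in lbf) 2.297e-21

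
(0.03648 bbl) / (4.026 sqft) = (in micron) 1.551e+04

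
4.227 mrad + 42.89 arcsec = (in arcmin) 15.25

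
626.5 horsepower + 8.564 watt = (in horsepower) 626.5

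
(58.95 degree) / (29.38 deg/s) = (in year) 6.362e-08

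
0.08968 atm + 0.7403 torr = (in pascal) 9186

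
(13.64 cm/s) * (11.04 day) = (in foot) 4.269e+05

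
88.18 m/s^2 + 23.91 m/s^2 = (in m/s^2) 112.1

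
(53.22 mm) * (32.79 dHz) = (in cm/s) 17.45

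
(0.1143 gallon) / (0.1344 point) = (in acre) 0.002255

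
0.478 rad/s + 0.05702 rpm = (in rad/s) 0.484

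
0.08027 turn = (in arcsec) 1.04e+05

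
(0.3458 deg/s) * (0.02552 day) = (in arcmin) 4.575e+04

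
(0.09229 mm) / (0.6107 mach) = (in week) 7.338e-13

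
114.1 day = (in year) 0.3126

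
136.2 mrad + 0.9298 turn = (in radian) 5.978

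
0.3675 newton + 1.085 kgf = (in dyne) 1.101e+06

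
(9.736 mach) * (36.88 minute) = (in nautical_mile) 3961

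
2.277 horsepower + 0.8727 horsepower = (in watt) 2349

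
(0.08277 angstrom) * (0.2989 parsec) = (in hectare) 7.634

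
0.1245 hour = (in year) 1.421e-05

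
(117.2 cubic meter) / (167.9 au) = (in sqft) 5.023e-11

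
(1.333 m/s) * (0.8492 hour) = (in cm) 4.075e+05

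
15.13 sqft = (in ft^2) 15.13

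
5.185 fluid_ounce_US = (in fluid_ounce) 5.185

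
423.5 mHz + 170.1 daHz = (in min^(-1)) 1.021e+05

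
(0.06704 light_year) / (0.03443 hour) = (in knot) 9.947e+12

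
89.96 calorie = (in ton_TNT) 8.996e-08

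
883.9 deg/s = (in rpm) 147.3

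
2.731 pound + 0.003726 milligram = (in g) 1239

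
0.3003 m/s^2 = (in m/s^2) 0.3003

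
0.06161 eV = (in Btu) 9.356e-24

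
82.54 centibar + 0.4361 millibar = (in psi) 11.98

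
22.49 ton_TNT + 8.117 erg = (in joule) 9.41e+10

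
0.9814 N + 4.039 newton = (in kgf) 0.5119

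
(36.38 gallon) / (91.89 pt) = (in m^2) 4.248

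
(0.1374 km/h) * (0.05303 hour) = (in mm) 7286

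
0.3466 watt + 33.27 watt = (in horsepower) 0.04508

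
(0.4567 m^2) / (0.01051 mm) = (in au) 2.905e-07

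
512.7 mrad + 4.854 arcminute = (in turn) 0.08182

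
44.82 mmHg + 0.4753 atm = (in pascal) 5.414e+04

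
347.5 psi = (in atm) 23.65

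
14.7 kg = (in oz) 518.5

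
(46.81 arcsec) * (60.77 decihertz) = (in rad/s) 0.001379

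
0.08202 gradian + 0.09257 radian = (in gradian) 5.975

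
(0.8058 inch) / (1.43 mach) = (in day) 4.865e-10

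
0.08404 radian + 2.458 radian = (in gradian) 161.8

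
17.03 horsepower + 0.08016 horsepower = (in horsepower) 17.11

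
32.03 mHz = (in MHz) 3.203e-08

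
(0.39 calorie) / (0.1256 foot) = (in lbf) 9.582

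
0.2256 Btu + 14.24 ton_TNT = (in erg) 5.958e+17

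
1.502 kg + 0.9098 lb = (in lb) 4.221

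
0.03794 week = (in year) 0.0007276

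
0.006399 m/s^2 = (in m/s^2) 0.006399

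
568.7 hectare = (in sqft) 6.121e+07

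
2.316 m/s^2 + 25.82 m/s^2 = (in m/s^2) 28.14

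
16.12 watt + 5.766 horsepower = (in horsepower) 5.788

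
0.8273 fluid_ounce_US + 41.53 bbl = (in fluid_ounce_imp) 2.324e+05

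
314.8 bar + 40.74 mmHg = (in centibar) 3.149e+04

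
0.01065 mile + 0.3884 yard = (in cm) 1749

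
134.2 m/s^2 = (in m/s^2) 134.2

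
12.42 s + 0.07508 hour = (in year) 8.965e-06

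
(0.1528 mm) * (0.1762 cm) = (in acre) 6.653e-11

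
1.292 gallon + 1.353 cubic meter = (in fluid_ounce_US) 4.592e+04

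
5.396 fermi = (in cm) 5.396e-13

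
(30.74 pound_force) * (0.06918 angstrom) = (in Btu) 8.966e-13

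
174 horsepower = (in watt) 1.298e+05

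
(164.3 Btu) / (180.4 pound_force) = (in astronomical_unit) 1.444e-09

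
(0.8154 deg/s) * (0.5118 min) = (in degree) 25.04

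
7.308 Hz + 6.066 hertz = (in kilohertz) 0.01337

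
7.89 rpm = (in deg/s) 47.34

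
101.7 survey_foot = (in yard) 33.9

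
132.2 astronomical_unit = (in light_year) 0.00209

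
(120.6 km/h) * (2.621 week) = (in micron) 5.31e+13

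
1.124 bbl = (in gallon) 47.21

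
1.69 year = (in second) 5.33e+07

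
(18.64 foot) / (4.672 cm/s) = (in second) 121.6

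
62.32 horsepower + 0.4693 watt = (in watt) 4.647e+04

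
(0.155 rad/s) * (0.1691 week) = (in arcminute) 5.45e+07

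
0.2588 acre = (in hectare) 0.1047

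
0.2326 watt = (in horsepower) 0.0003119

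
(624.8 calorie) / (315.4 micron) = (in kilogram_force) 8.452e+05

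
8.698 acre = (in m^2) 3.52e+04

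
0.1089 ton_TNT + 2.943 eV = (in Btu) 4.319e+05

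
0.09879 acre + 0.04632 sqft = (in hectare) 0.03998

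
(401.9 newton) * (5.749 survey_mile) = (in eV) 2.321e+25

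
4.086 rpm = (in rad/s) 0.4279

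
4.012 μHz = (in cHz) 0.0004012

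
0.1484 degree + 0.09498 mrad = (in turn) 0.0004273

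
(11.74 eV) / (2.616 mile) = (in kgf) 4.556e-23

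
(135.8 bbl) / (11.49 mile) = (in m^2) 0.001168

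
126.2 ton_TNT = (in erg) 5.28e+18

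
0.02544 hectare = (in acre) 0.06286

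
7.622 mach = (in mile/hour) 5806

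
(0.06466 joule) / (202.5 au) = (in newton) 2.134e-15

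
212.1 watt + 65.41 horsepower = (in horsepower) 65.69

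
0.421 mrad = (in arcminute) 1.447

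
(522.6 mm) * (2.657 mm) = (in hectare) 1.389e-07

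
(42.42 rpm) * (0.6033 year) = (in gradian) 5.38e+09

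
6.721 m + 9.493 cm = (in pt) 1.932e+04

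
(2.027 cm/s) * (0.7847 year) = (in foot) 1.646e+06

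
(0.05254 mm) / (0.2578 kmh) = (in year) 2.326e-11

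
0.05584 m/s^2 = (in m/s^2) 0.05584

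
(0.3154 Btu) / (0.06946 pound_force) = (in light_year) 1.138e-13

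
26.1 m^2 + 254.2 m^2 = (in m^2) 280.3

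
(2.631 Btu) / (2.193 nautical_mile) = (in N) 0.6835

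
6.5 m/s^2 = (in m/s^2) 6.5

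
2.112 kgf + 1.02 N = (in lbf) 4.885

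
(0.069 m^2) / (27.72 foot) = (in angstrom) 8.167e+07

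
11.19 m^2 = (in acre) 0.002765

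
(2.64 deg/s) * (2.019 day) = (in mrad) 8.038e+06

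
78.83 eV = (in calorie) 3.019e-18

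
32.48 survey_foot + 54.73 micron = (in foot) 32.48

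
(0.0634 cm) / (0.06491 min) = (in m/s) 0.0001628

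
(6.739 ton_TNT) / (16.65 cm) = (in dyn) 1.693e+16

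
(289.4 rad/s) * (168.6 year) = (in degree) 8.816e+13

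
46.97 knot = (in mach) 0.07096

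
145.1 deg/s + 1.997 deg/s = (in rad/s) 2.567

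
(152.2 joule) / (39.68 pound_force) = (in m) 0.8623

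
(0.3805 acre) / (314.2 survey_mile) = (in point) 8.632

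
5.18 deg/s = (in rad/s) 0.09041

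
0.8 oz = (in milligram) 2.268e+04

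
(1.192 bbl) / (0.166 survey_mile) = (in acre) 1.753e-07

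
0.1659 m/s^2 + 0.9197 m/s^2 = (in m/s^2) 1.086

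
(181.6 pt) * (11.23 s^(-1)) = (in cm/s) 71.94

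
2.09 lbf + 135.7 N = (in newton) 145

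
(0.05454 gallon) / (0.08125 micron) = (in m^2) 2541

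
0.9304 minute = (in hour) 0.01551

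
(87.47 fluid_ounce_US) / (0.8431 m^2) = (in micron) 3068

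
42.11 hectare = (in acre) 104.1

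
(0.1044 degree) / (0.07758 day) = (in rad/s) 2.718e-07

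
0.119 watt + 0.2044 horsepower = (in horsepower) 0.2046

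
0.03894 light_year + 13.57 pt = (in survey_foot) 1.209e+15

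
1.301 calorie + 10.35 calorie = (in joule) 48.75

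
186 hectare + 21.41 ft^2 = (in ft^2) 2.002e+07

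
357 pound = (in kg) 161.9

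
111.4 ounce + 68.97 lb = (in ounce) 1215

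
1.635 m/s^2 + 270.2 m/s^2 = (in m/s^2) 271.8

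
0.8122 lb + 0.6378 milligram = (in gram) 368.4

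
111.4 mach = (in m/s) 3.793e+04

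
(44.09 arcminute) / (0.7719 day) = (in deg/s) 1.102e-05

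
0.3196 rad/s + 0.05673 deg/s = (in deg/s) 18.37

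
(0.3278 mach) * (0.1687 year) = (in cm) 5.938e+10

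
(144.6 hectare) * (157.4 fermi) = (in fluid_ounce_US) 0.007696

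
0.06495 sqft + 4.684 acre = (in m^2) 1.896e+04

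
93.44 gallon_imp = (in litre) 424.8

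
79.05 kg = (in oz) 2788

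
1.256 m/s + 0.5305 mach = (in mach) 0.5342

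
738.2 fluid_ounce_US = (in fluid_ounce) 738.2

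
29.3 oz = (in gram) 830.6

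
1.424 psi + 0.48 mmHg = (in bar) 0.09882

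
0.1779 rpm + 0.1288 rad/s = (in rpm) 1.408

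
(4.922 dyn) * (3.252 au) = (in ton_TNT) 0.005723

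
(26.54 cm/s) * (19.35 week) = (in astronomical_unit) 2.076e-05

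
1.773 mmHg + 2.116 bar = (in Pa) 2.118e+05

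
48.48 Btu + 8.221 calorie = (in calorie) 1.223e+04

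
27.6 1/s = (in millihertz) 2.76e+04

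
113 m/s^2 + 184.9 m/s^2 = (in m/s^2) 297.9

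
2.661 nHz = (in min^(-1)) 1.597e-07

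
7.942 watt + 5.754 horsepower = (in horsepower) 5.765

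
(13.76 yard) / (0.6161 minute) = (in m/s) 0.3404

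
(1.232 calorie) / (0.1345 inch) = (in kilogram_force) 153.9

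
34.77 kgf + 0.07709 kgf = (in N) 341.7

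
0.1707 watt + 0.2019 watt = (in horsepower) 0.0004997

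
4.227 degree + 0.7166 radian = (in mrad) 790.4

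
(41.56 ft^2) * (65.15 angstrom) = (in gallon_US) 6.645e-06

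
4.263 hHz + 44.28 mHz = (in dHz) 4263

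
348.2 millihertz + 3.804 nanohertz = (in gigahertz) 3.482e-10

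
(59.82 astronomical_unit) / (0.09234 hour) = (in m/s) 2.692e+10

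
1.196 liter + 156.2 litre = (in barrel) 0.99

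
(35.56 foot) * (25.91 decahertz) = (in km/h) 1.011e+04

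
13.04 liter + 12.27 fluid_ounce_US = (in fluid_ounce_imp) 471.7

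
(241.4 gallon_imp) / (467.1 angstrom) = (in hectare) 2349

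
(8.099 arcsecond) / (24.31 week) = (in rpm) 2.55e-11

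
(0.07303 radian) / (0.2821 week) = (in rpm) 4.088e-06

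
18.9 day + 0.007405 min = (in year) 0.05178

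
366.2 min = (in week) 0.03633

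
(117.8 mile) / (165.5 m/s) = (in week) 0.001894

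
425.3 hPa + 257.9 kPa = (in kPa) 300.4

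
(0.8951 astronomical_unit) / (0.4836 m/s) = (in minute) 4.615e+09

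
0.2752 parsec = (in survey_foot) 2.786e+16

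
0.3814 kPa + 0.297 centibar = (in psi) 0.09839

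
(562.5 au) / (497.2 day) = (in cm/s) 1.959e+08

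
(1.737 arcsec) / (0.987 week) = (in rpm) 1.347e-10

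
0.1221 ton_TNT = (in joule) 5.109e+08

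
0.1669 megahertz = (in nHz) 1.669e+14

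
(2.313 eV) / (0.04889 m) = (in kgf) 7.729e-19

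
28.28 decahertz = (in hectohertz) 2.828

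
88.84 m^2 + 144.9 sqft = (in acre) 0.02528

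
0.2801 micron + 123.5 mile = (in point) 5.634e+08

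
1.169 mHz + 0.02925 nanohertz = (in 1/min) 0.07014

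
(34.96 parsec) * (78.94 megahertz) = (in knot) 1.655e+26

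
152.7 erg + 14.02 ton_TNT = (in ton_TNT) 14.02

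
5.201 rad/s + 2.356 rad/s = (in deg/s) 433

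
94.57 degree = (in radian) 1.651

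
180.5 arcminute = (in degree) 3.008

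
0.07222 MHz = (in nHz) 7.222e+13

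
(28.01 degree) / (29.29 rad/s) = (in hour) 4.636e-06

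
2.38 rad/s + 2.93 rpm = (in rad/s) 2.687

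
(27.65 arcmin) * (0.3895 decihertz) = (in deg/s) 0.01795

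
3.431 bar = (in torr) 2573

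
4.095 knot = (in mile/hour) 4.712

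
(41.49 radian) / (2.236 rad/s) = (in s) 18.56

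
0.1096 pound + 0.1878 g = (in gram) 49.9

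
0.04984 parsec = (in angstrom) 1.538e+25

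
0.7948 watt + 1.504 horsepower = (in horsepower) 1.505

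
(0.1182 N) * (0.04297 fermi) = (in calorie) 1.214e-18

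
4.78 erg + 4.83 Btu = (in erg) 5.096e+10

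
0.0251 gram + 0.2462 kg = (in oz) 8.685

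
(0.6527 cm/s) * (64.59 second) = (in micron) 4.216e+05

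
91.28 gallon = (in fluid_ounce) 1.168e+04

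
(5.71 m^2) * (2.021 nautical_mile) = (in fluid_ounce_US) 7.227e+08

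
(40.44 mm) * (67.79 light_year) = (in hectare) 2.594e+12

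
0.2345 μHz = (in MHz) 2.345e-13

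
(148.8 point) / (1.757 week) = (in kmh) 1.778e-07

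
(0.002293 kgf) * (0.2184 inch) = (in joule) 0.0001247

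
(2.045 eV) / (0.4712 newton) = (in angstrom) 6.953e-09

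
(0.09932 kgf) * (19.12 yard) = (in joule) 17.03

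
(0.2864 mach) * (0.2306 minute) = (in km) 1.349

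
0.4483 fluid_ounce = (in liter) 0.01326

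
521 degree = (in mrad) 9093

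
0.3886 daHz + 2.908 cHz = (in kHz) 0.003915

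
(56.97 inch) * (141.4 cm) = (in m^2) 2.046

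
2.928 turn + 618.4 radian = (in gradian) 4.054e+04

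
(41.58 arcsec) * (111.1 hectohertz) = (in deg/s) 128.3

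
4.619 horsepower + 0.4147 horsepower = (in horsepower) 5.034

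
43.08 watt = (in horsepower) 0.05777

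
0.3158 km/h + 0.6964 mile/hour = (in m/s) 0.399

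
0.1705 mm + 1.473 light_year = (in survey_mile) 8.659e+12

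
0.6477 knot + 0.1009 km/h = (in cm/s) 36.12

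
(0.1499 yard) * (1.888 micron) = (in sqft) 2.786e-06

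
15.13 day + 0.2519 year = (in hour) 2570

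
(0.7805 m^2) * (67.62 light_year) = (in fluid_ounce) 1.688e+22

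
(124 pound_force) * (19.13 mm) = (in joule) 10.55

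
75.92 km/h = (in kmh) 75.92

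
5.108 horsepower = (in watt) 3809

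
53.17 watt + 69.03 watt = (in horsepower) 0.1639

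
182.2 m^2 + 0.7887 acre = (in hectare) 0.3374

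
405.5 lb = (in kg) 183.9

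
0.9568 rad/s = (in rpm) 9.137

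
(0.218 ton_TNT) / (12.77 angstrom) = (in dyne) 7.143e+22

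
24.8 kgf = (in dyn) 2.432e+07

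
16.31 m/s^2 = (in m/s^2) 16.31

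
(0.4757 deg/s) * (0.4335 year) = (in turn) 1.806e+04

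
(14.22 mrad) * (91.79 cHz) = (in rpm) 0.1246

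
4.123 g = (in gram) 4.123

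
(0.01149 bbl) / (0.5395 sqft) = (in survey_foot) 0.1196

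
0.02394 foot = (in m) 0.007297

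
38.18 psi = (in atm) 2.598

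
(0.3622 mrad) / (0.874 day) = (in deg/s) 2.748e-07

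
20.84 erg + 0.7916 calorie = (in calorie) 0.7916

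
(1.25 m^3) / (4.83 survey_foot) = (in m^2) 0.8491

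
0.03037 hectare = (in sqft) 3269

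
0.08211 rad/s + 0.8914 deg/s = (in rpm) 0.9327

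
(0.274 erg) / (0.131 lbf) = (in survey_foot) 1.543e-07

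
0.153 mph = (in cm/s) 6.84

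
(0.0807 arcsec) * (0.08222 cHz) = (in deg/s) 1.843e-08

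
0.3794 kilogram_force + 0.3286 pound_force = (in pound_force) 1.165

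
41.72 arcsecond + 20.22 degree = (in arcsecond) 7.283e+04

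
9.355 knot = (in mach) 0.01413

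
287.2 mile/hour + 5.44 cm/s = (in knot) 249.7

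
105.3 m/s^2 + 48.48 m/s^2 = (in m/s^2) 153.8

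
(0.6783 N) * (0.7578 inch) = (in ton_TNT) 3.12e-12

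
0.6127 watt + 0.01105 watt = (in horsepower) 0.0008365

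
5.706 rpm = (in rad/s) 0.5975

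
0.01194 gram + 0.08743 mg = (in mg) 12.03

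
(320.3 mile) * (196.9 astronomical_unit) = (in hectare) 1.518e+15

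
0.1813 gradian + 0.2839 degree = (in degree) 0.4471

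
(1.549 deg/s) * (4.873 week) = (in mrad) 7.968e+07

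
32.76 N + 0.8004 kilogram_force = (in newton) 40.61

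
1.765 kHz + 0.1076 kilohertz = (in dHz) 1.873e+04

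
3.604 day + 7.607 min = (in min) 5197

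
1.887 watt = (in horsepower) 0.002531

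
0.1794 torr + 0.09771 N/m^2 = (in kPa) 0.02402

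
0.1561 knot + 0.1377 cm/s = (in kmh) 0.2941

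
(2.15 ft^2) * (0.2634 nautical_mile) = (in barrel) 612.9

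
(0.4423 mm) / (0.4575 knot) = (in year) 5.959e-11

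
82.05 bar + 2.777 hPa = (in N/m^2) 8.205e+06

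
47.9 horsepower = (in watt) 3.572e+04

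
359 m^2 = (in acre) 0.08871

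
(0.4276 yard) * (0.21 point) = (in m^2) 2.897e-05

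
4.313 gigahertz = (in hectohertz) 4.313e+07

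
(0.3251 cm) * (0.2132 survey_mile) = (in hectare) 0.0001115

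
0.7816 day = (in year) 0.002141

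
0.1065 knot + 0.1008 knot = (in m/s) 0.1066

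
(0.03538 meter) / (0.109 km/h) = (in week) 1.932e-06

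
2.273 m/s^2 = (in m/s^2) 2.273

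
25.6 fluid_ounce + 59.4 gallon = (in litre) 225.6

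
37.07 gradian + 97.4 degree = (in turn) 0.3632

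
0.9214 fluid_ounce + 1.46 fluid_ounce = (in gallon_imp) 0.01549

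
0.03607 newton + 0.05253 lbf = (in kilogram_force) 0.02751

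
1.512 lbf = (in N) 6.726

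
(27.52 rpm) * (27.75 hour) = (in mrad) 2.879e+08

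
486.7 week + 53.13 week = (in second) 3.265e+08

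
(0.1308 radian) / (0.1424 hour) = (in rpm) 0.002437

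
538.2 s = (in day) 0.006229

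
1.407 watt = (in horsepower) 0.001887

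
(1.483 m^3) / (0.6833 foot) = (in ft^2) 76.65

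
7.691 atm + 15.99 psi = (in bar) 8.895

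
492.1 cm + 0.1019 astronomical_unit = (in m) 1.524e+10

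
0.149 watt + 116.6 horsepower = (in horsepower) 116.6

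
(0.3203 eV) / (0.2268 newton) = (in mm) 2.263e-16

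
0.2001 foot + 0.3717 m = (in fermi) 4.327e+14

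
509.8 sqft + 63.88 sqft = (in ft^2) 573.7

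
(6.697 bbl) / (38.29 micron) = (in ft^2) 2.993e+05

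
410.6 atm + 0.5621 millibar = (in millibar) 4.16e+05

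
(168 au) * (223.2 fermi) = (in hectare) 0.000561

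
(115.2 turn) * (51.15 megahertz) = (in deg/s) 2.121e+12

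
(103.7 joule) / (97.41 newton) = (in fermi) 1.065e+15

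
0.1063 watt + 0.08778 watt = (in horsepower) 0.0002603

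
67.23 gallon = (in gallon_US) 67.23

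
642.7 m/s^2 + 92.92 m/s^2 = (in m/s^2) 735.6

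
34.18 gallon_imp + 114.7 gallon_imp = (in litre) 676.8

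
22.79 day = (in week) 3.256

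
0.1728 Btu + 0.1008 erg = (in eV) 1.138e+21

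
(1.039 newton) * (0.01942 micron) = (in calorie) 4.823e-09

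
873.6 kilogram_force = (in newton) 8567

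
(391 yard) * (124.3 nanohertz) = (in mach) 1.305e-07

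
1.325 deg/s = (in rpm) 0.2208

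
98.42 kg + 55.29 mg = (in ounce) 3472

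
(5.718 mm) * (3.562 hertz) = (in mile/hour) 0.04556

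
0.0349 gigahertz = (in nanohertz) 3.49e+16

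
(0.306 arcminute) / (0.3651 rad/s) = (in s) 0.0002438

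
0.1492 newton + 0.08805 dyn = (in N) 0.1492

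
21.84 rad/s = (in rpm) 208.6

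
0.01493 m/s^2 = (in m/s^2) 0.01493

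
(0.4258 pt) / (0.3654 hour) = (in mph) 2.554e-07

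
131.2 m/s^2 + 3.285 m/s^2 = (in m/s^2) 134.5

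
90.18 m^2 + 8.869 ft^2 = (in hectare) 0.0091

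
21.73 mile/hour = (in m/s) 9.714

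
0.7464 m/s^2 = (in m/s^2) 0.7464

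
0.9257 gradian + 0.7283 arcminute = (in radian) 0.01475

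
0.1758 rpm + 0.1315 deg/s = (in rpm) 0.1977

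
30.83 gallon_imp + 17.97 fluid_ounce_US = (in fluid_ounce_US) 4757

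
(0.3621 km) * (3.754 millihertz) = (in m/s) 1.359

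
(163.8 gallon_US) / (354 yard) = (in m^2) 0.001916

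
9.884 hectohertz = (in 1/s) 988.4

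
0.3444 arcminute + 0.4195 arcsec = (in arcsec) 21.08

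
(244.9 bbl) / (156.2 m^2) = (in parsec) 8.078e-18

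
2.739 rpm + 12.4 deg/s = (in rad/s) 0.5032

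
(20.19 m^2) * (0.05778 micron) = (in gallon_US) 0.0003082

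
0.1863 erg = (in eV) 1.163e+11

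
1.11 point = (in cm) 0.03916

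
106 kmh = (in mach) 0.08647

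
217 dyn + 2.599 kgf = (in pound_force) 5.73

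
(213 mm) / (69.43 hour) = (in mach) 2.503e-09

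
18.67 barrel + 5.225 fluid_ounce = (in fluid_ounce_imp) 1.045e+05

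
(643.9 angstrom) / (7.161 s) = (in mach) 2.641e-11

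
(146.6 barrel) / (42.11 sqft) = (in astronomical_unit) 3.983e-11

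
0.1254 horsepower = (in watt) 93.51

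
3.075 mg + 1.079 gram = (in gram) 1.082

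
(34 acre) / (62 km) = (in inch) 87.37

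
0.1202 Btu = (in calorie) 30.31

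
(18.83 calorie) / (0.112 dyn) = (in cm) 7.034e+09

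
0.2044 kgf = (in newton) 2.004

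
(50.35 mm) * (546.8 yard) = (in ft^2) 271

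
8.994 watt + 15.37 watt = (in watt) 24.36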